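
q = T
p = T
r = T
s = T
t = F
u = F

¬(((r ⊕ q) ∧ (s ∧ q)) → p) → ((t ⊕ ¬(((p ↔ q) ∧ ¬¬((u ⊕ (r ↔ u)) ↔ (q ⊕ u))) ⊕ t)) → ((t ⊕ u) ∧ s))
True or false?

T

r ⊕ q = T ⊕ T = F
s ∧ q = T ∧ T = T
(r ⊕ q) ∧ (s ∧ q) = F ∧ T = F
((r ⊕ q) ∧ (s ∧ q)) → p = F → T = T
¬(((r ⊕ q) ∧ (s ∧ q)) → p) = ¬T = F
p ↔ q = T ↔ T = T
r ↔ u = T ↔ F = F
u ⊕ (r ↔ u) = F ⊕ F = F
q ⊕ u = T ⊕ F = T
(u ⊕ (r ↔ u)) ↔ (q ⊕ u) = F ↔ T = F
¬((u ⊕ (r ↔ u)) ↔ (q ⊕ u)) = ¬F = T
¬¬((u ⊕ (r ↔ u)) ↔ (q ⊕ u)) = ¬T = F
(p ↔ q) ∧ ¬¬((u ⊕ (r ↔ u)) ↔ (q ⊕ u)) = T ∧ F = F
((p ↔ q) ∧ ¬¬((u ⊕ (r ↔ u)) ↔ (q ⊕ u))) ⊕ t = F ⊕ F = F
¬(((p ↔ q) ∧ ¬¬((u ⊕ (r ↔ u)) ↔ (q ⊕ u))) ⊕ t) = ¬F = T
t ⊕ ¬(((p ↔ q) ∧ ¬¬((u ⊕ (r ↔ u)) ↔ (q ⊕ u))) ⊕ t) = F ⊕ T = T
t ⊕ u = F ⊕ F = F
(t ⊕ u) ∧ s = F ∧ T = F
(t ⊕ ¬(((p ↔ q) ∧ ¬¬((u ⊕ (r ↔ u)) ↔ (q ⊕ u))) ⊕ t)) → ((t ⊕ u) ∧ s) = T → F = F
¬(((r ⊕ q) ∧ (s ∧ q)) → p) → ((t ⊕ ¬(((p ↔ q) ∧ ¬¬((u ⊕ (r ↔ u)) ↔ (q ⊕ u))) ⊕ t)) → ((t ⊕ u) ∧ s)) = F → F = T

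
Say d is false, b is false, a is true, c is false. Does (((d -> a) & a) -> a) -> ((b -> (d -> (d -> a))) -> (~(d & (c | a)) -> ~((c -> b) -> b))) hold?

True

d -> a = False -> True = True
(d -> a) & a = True & True = True
((d -> a) & a) -> a = True -> True = True
d -> a = False -> True = True
d -> (d -> a) = False -> True = True
b -> (d -> (d -> a)) = False -> True = True
c | a = False | True = True
d & (c | a) = False & True = False
~(d & (c | a)) = ~False = True
c -> b = False -> False = True
(c -> b) -> b = True -> False = False
~((c -> b) -> b) = ~False = True
~(d & (c | a)) -> ~((c -> b) -> b) = True -> True = True
(b -> (d -> (d -> a))) -> (~(d & (c | a)) -> ~((c -> b) -> b)) = True -> True = True
(((d -> a) & a) -> a) -> ((b -> (d -> (d -> a))) -> (~(d & (c | a)) -> ~((c -> b) -> b))) = True -> True = True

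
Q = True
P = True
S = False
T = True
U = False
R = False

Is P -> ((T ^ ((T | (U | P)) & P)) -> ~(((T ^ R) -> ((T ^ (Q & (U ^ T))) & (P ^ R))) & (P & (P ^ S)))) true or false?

True

U | P = False | True = True
T | (U | P) = True | True = True
(T | (U | P)) & P = True & True = True
T ^ ((T | (U | P)) & P) = True ^ True = False
T ^ R = True ^ False = True
U ^ T = False ^ True = True
Q & (U ^ T) = True & True = True
T ^ (Q & (U ^ T)) = True ^ True = False
P ^ R = True ^ False = True
(T ^ (Q & (U ^ T))) & (P ^ R) = False & True = False
(T ^ R) -> ((T ^ (Q & (U ^ T))) & (P ^ R)) = True -> False = False
P ^ S = True ^ False = True
P & (P ^ S) = True & True = True
((T ^ R) -> ((T ^ (Q & (U ^ T))) & (P ^ R))) & (P & (P ^ S)) = False & True = False
~(((T ^ R) -> ((T ^ (Q & (U ^ T))) & (P ^ R))) & (P & (P ^ S))) = ~False = True
(T ^ ((T | (U | P)) & P)) -> ~(((T ^ R) -> ((T ^ (Q & (U ^ T))) & (P ^ R))) & (P & (P ^ S))) = False -> True = True
P -> ((T ^ ((T | (U | P)) & P)) -> ~(((T ^ R) -> ((T ^ (Q & (U ^ T))) & (P ^ R))) & (P & (P ^ S)))) = True -> True = True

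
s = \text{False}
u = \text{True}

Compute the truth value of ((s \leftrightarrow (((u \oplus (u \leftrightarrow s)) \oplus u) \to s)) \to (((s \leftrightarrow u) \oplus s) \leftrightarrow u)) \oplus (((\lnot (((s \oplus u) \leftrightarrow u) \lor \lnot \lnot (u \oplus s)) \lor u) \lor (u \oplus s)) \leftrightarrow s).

u \leftrightarrow s = \text{True} \leftrightarrow \text{False} = \text{False}
u \oplus (u \leftrightarrow s) = \text{True} \oplus \text{False} = \text{True}
(u \oplus (u \leftrightarrow s)) \oplus u = \text{True} \oplus \text{True} = \text{False}
((u \oplus (u \leftrightarrow s)) \oplus u) \to s = \text{False} \to \text{False} = \text{True}
s \leftrightarrow (((u \oplus (u \leftrightarrow s)) \oplus u) \to s) = \text{False} \leftrightarrow \text{True} = \text{False}
s \leftrightarrow u = \text{False} \leftrightarrow \text{True} = \text{False}
(s \leftrightarrow u) \oplus s = \text{False} \oplus \text{False} = \text{False}
((s \leftrightarrow u) \oplus s) \leftrightarrow u = \text{False} \leftrightarrow \text{True} = \text{False}
(s \leftrightarrow (((u \oplus (u \leftrightarrow s)) \oplus u) \to s)) \to (((s \leftrightarrow u) \oplus s) \leftrightarrow u) = \text{False} \to \text{False} = \text{True}
s \oplus u = \text{False} \oplus \text{True} = \text{True}
(s \oplus u) \leftrightarrow u = \text{True} \leftrightarrow \text{True} = \text{True}
u \oplus s = \text{True} \oplus \text{False} = \text{True}
\lnot (u \oplus s) = \lnot \text{True} = \text{False}
\lnot \lnot (u \oplus s) = \lnot \text{False} = \text{True}
((s \oplus u) \leftrightarrow u) \lor \lnot \lnot (u \oplus s) = \text{True} \lor \text{True} = \text{True}
\lnot (((s \oplus u) \leftrightarrow u) \lor \lnot \lnot (u \oplus s)) = \lnot \text{True} = \text{False}
\lnot (((s \oplus u) \leftrightarrow u) \lor \lnot \lnot (u \oplus s)) \lor u = \text{False} \lor \text{True} = \text{True}
u \oplus s = \text{True} \oplus \text{False} = \text{True}
(\lnot (((s \oplus u) \leftrightarrow u) \lor \lnot \lnot (u \oplus s)) \lor u) \lor (u \oplus s) = \text{True} \lor \text{True} = \text{True}
((\lnot (((s \oplus u) \leftrightarrow u) \lor \lnot \lnot (u \oplus s)) \lor u) \lor (u \oplus s)) \leftrightarrow s = \text{True} \leftrightarrow \text{False} = \text{False}
((s \leftrightarrow (((u \oplus (u \leftrightarrow s)) \oplus u) \to s)) \to (((s \leftrightarrow u) \oplus s) \leftrightarrow u)) \oplus (((\lnot (((s \oplus u) \leftrightarrow u) \lor \lnot \lnot (u \oplus s)) \lor u) \lor (u \oplus s)) \leftrightarrow s) = \text{True} \oplus \text{False} = \text{True}

\text{True}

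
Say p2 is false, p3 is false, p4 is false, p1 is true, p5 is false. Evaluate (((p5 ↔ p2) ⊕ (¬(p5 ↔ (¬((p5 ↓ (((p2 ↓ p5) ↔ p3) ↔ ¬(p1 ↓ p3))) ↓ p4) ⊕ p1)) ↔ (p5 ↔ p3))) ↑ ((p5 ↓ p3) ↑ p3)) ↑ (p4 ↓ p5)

Substituting p2=F, p3=F, p4=F, p1=T, p5=F:
p5 ↔ p2 = F ↔ F = T
p2 ↓ p5 = F ↓ F = T
(p2 ↓ p5) ↔ p3 = T ↔ F = F
p1 ↓ p3 = T ↓ F = F
¬(p1 ↓ p3) = ¬F = T
((p2 ↓ p5) ↔ p3) ↔ ¬(p1 ↓ p3) = F ↔ T = F
p5 ↓ (((p2 ↓ p5) ↔ p3) ↔ ¬(p1 ↓ p3)) = F ↓ F = T
(p5 ↓ (((p2 ↓ p5) ↔ p3) ↔ ¬(p1 ↓ p3))) ↓ p4 = T ↓ F = F
¬((p5 ↓ (((p2 ↓ p5) ↔ p3) ↔ ¬(p1 ↓ p3))) ↓ p4) = ¬F = T
¬((p5 ↓ (((p2 ↓ p5) ↔ p3) ↔ ¬(p1 ↓ p3))) ↓ p4) ⊕ p1 = T ⊕ T = F
p5 ↔ (¬((p5 ↓ (((p2 ↓ p5) ↔ p3) ↔ ¬(p1 ↓ p3))) ↓ p4) ⊕ p1) = F ↔ F = T
¬(p5 ↔ (¬((p5 ↓ (((p2 ↓ p5) ↔ p3) ↔ ¬(p1 ↓ p3))) ↓ p4) ⊕ p1)) = ¬T = F
p5 ↔ p3 = F ↔ F = T
¬(p5 ↔ (¬((p5 ↓ (((p2 ↓ p5) ↔ p3) ↔ ¬(p1 ↓ p3))) ↓ p4) ⊕ p1)) ↔ (p5 ↔ p3) = F ↔ T = F
(p5 ↔ p2) ⊕ (¬(p5 ↔ (¬((p5 ↓ (((p2 ↓ p5) ↔ p3) ↔ ¬(p1 ↓ p3))) ↓ p4) ⊕ p1)) ↔ (p5 ↔ p3)) = T ⊕ F = T
p5 ↓ p3 = F ↓ F = T
(p5 ↓ p3) ↑ p3 = T ↑ F = T
((p5 ↔ p2) ⊕ (¬(p5 ↔ (¬((p5 ↓ (((p2 ↓ p5) ↔ p3) ↔ ¬(p1 ↓ p3))) ↓ p4) ⊕ p1)) ↔ (p5 ↔ p3))) ↑ ((p5 ↓ p3) ↑ p3) = T ↑ T = F
p4 ↓ p5 = F ↓ F = T
(((p5 ↔ p2) ⊕ (¬(p5 ↔ (¬((p5 ↓ (((p2 ↓ p5) ↔ p3) ↔ ¬(p1 ↓ p3))) ↓ p4) ⊕ p1)) ↔ (p5 ↔ p3))) ↑ ((p5 ↓ p3) ↑ p3)) ↑ (p4 ↓ p5) = F ↑ T = T

T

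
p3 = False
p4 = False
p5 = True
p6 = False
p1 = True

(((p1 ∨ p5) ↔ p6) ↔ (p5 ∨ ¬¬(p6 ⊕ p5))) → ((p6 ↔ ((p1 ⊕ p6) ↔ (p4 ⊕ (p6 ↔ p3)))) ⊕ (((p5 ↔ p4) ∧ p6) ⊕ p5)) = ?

p1 ∨ p5 = True ∨ True = True
(p1 ∨ p5) ↔ p6 = True ↔ False = False
p6 ⊕ p5 = False ⊕ True = True
¬(p6 ⊕ p5) = ¬True = False
¬¬(p6 ⊕ p5) = ¬False = True
p5 ∨ ¬¬(p6 ⊕ p5) = True ∨ True = True
((p1 ∨ p5) ↔ p6) ↔ (p5 ∨ ¬¬(p6 ⊕ p5)) = False ↔ True = False
p1 ⊕ p6 = True ⊕ False = True
p6 ↔ p3 = False ↔ False = True
p4 ⊕ (p6 ↔ p3) = False ⊕ True = True
(p1 ⊕ p6) ↔ (p4 ⊕ (p6 ↔ p3)) = True ↔ True = True
p6 ↔ ((p1 ⊕ p6) ↔ (p4 ⊕ (p6 ↔ p3))) = False ↔ True = False
p5 ↔ p4 = True ↔ False = False
(p5 ↔ p4) ∧ p6 = False ∧ False = False
((p5 ↔ p4) ∧ p6) ⊕ p5 = False ⊕ True = True
(p6 ↔ ((p1 ⊕ p6) ↔ (p4 ⊕ (p6 ↔ p3)))) ⊕ (((p5 ↔ p4) ∧ p6) ⊕ p5) = False ⊕ True = True
(((p1 ∨ p5) ↔ p6) ↔ (p5 ∨ ¬¬(p6 ⊕ p5))) → ((p6 ↔ ((p1 ⊕ p6) ↔ (p4 ⊕ (p6 ↔ p3)))) ⊕ (((p5 ↔ p4) ∧ p6) ⊕ p5)) = False → True = True

True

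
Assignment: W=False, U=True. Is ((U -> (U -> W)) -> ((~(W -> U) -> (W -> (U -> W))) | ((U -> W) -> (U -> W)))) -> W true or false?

Substituting W=False, U=True:
U -> W = True -> False = False
U -> (U -> W) = True -> False = False
W -> U = False -> True = True
~(W -> U) = ~True = False
U -> W = True -> False = False
W -> (U -> W) = False -> False = True
~(W -> U) -> (W -> (U -> W)) = False -> True = True
U -> W = True -> False = False
U -> W = True -> False = False
(U -> W) -> (U -> W) = False -> False = True
(~(W -> U) -> (W -> (U -> W))) | ((U -> W) -> (U -> W)) = True | True = True
(U -> (U -> W)) -> ((~(W -> U) -> (W -> (U -> W))) | ((U -> W) -> (U -> W))) = False -> True = True
((U -> (U -> W)) -> ((~(W -> U) -> (W -> (U -> W))) | ((U -> W) -> (U -> W)))) -> W = True -> False = False

False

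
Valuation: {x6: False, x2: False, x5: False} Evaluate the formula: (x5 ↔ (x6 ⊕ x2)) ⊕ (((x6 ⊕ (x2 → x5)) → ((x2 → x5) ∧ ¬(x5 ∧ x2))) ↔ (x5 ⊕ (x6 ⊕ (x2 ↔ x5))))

False

x6 ⊕ x2 = False ⊕ False = False
x5 ↔ (x6 ⊕ x2) = False ↔ False = True
x2 → x5 = False → False = True
x6 ⊕ (x2 → x5) = False ⊕ True = True
x2 → x5 = False → False = True
x5 ∧ x2 = False ∧ False = False
¬(x5 ∧ x2) = ¬False = True
(x2 → x5) ∧ ¬(x5 ∧ x2) = True ∧ True = True
(x6 ⊕ (x2 → x5)) → ((x2 → x5) ∧ ¬(x5 ∧ x2)) = True → True = True
x2 ↔ x5 = False ↔ False = True
x6 ⊕ (x2 ↔ x5) = False ⊕ True = True
x5 ⊕ (x6 ⊕ (x2 ↔ x5)) = False ⊕ True = True
((x6 ⊕ (x2 → x5)) → ((x2 → x5) ∧ ¬(x5 ∧ x2))) ↔ (x5 ⊕ (x6 ⊕ (x2 ↔ x5))) = True ↔ True = True
(x5 ↔ (x6 ⊕ x2)) ⊕ (((x6 ⊕ (x2 → x5)) → ((x2 → x5) ∧ ¬(x5 ∧ x2))) ↔ (x5 ⊕ (x6 ⊕ (x2 ↔ x5)))) = True ⊕ True = False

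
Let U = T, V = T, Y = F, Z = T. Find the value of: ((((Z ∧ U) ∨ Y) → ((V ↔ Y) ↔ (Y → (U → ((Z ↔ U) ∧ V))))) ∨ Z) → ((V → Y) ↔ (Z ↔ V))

F

Z ∧ U = T ∧ T = T
(Z ∧ U) ∨ Y = T ∨ F = T
V ↔ Y = T ↔ F = F
Z ↔ U = T ↔ T = T
(Z ↔ U) ∧ V = T ∧ T = T
U → ((Z ↔ U) ∧ V) = T → T = T
Y → (U → ((Z ↔ U) ∧ V)) = F → T = T
(V ↔ Y) ↔ (Y → (U → ((Z ↔ U) ∧ V))) = F ↔ T = F
((Z ∧ U) ∨ Y) → ((V ↔ Y) ↔ (Y → (U → ((Z ↔ U) ∧ V)))) = T → F = F
(((Z ∧ U) ∨ Y) → ((V ↔ Y) ↔ (Y → (U → ((Z ↔ U) ∧ V))))) ∨ Z = F ∨ T = T
V → Y = T → F = F
Z ↔ V = T ↔ T = T
(V → Y) ↔ (Z ↔ V) = F ↔ T = F
((((Z ∧ U) ∨ Y) → ((V ↔ Y) ↔ (Y → (U → ((Z ↔ U) ∧ V))))) ∨ Z) → ((V → Y) ↔ (Z ↔ V)) = T → F = F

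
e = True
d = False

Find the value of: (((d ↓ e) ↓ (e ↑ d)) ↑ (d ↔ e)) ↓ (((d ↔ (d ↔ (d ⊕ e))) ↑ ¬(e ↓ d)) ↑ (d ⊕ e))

Substituting e=True, d=False:
d ↓ e = False ↓ True = False
e ↑ d = True ↑ False = True
(d ↓ e) ↓ (e ↑ d) = False ↓ True = False
d ↔ e = False ↔ True = False
((d ↓ e) ↓ (e ↑ d)) ↑ (d ↔ e) = False ↑ False = True
d ⊕ e = False ⊕ True = True
d ↔ (d ⊕ e) = False ↔ True = False
d ↔ (d ↔ (d ⊕ e)) = False ↔ False = True
e ↓ d = True ↓ False = False
¬(e ↓ d) = ¬False = True
(d ↔ (d ↔ (d ⊕ e))) ↑ ¬(e ↓ d) = True ↑ True = False
d ⊕ e = False ⊕ True = True
((d ↔ (d ↔ (d ⊕ e))) ↑ ¬(e ↓ d)) ↑ (d ⊕ e) = False ↑ True = True
(((d ↓ e) ↓ (e ↑ d)) ↑ (d ↔ e)) ↓ (((d ↔ (d ↔ (d ⊕ e))) ↑ ¬(e ↓ d)) ↑ (d ⊕ e)) = True ↓ True = False

False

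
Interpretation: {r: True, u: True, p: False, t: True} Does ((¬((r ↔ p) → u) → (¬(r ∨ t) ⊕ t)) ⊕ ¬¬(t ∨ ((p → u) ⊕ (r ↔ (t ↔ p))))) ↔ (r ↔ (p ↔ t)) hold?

Substituting r=True, u=True, p=False, t=True:
r ↔ p = True ↔ False = False
(r ↔ p) → u = False → True = True
¬((r ↔ p) → u) = ¬True = False
r ∨ t = True ∨ True = True
¬(r ∨ t) = ¬True = False
¬(r ∨ t) ⊕ t = False ⊕ True = True
¬((r ↔ p) → u) → (¬(r ∨ t) ⊕ t) = False → True = True
p → u = False → True = True
t ↔ p = True ↔ False = False
r ↔ (t ↔ p) = True ↔ False = False
(p → u) ⊕ (r ↔ (t ↔ p)) = True ⊕ False = True
t ∨ ((p → u) ⊕ (r ↔ (t ↔ p))) = True ∨ True = True
¬(t ∨ ((p → u) ⊕ (r ↔ (t ↔ p)))) = ¬True = False
¬¬(t ∨ ((p → u) ⊕ (r ↔ (t ↔ p)))) = ¬False = True
(¬((r ↔ p) → u) → (¬(r ∨ t) ⊕ t)) ⊕ ¬¬(t ∨ ((p → u) ⊕ (r ↔ (t ↔ p)))) = True ⊕ True = False
p ↔ t = False ↔ True = False
r ↔ (p ↔ t) = True ↔ False = False
((¬((r ↔ p) → u) → (¬(r ∨ t) ⊕ t)) ⊕ ¬¬(t ∨ ((p → u) ⊕ (r ↔ (t ↔ p))))) ↔ (r ↔ (p ↔ t)) = False ↔ False = True

True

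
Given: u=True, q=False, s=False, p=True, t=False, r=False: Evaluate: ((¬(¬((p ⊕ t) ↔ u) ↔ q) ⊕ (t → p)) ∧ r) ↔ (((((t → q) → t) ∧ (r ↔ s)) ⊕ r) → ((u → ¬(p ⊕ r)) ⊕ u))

False

p ⊕ t = True ⊕ False = True
(p ⊕ t) ↔ u = True ↔ True = True
¬((p ⊕ t) ↔ u) = ¬True = False
¬((p ⊕ t) ↔ u) ↔ q = False ↔ False = True
¬(¬((p ⊕ t) ↔ u) ↔ q) = ¬True = False
t → p = False → True = True
¬(¬((p ⊕ t) ↔ u) ↔ q) ⊕ (t → p) = False ⊕ True = True
(¬(¬((p ⊕ t) ↔ u) ↔ q) ⊕ (t → p)) ∧ r = True ∧ False = False
t → q = False → False = True
(t → q) → t = True → False = False
r ↔ s = False ↔ False = True
((t → q) → t) ∧ (r ↔ s) = False ∧ True = False
(((t → q) → t) ∧ (r ↔ s)) ⊕ r = False ⊕ False = False
p ⊕ r = True ⊕ False = True
¬(p ⊕ r) = ¬True = False
u → ¬(p ⊕ r) = True → False = False
(u → ¬(p ⊕ r)) ⊕ u = False ⊕ True = True
((((t → q) → t) ∧ (r ↔ s)) ⊕ r) → ((u → ¬(p ⊕ r)) ⊕ u) = False → True = True
((¬(¬((p ⊕ t) ↔ u) ↔ q) ⊕ (t → p)) ∧ r) ↔ (((((t → q) → t) ∧ (r ↔ s)) ⊕ r) → ((u → ¬(p ⊕ r)) ⊕ u)) = False ↔ True = False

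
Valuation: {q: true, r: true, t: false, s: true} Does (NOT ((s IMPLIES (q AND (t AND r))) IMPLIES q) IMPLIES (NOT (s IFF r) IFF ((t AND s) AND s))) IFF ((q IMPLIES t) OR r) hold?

true

Substituting q=true, r=true, t=false, s=true:
t AND r = false AND true = false
q AND (t AND r) = true AND false = false
s IMPLIES (q AND (t AND r)) = true IMPLIES false = false
(s IMPLIES (q AND (t AND r))) IMPLIES q = false IMPLIES true = true
NOT ((s IMPLIES (q AND (t AND r))) IMPLIES q) = NOT true = false
s IFF r = true IFF true = true
NOT (s IFF r) = NOT true = false
t AND s = false AND true = false
(t AND s) AND s = false AND true = false
NOT (s IFF r) IFF ((t AND s) AND s) = false IFF false = true
NOT ((s IMPLIES (q AND (t AND r))) IMPLIES q) IMPLIES (NOT (s IFF r) IFF ((t AND s) AND s)) = false IMPLIES true = true
q IMPLIES t = true IMPLIES false = false
(q IMPLIES t) OR r = false OR true = true
(NOT ((s IMPLIES (q AND (t AND r))) IMPLIES q) IMPLIES (NOT (s IFF r) IFF ((t AND s) AND s))) IFF ((q IMPLIES t) OR r) = true IFF true = true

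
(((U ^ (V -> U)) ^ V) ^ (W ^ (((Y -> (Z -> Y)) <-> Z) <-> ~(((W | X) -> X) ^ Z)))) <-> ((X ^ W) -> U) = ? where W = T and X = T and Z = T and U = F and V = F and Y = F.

Substituting W=T, X=T, Z=T, U=F, V=F, Y=F:
V -> U = F -> F = T
U ^ (V -> U) = F ^ T = T
(U ^ (V -> U)) ^ V = T ^ F = T
Z -> Y = T -> F = F
Y -> (Z -> Y) = F -> F = T
(Y -> (Z -> Y)) <-> Z = T <-> T = T
W | X = T | T = T
(W | X) -> X = T -> T = T
((W | X) -> X) ^ Z = T ^ T = F
~(((W | X) -> X) ^ Z) = ~F = T
((Y -> (Z -> Y)) <-> Z) <-> ~(((W | X) -> X) ^ Z) = T <-> T = T
W ^ (((Y -> (Z -> Y)) <-> Z) <-> ~(((W | X) -> X) ^ Z)) = T ^ T = F
((U ^ (V -> U)) ^ V) ^ (W ^ (((Y -> (Z -> Y)) <-> Z) <-> ~(((W | X) -> X) ^ Z))) = T ^ F = T
X ^ W = T ^ T = F
(X ^ W) -> U = F -> F = T
(((U ^ (V -> U)) ^ V) ^ (W ^ (((Y -> (Z -> Y)) <-> Z) <-> ~(((W | X) -> X) ^ Z)))) <-> ((X ^ W) -> U) = T <-> T = T

T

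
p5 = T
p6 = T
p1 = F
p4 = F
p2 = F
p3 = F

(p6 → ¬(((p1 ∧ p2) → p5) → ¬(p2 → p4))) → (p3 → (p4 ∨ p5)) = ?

Substituting p5=T, p6=T, p1=F, p4=F, p2=F, p3=F:
p1 ∧ p2 = F ∧ F = F
(p1 ∧ p2) → p5 = F → T = T
p2 → p4 = F → F = T
¬(p2 → p4) = ¬T = F
((p1 ∧ p2) → p5) → ¬(p2 → p4) = T → F = F
¬(((p1 ∧ p2) → p5) → ¬(p2 → p4)) = ¬F = T
p6 → ¬(((p1 ∧ p2) → p5) → ¬(p2 → p4)) = T → T = T
p4 ∨ p5 = F ∨ T = T
p3 → (p4 ∨ p5) = F → T = T
(p6 → ¬(((p1 ∧ p2) → p5) → ¬(p2 → p4))) → (p3 → (p4 ∨ p5)) = T → T = T

T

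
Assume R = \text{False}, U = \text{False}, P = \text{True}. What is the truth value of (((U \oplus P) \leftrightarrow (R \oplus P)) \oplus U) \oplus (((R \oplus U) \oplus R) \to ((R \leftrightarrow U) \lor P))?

\text{False}

Substituting R=\text{False}, U=\text{False}, P=\text{True}:
U \oplus P = \text{False} \oplus \text{True} = \text{True}
R \oplus P = \text{False} \oplus \text{True} = \text{True}
(U \oplus P) \leftrightarrow (R \oplus P) = \text{True} \leftrightarrow \text{True} = \text{True}
((U \oplus P) \leftrightarrow (R \oplus P)) \oplus U = \text{True} \oplus \text{False} = \text{True}
R \oplus U = \text{False} \oplus \text{False} = \text{False}
(R \oplus U) \oplus R = \text{False} \oplus \text{False} = \text{False}
R \leftrightarrow U = \text{False} \leftrightarrow \text{False} = \text{True}
(R \leftrightarrow U) \lor P = \text{True} \lor \text{True} = \text{True}
((R \oplus U) \oplus R) \to ((R \leftrightarrow U) \lor P) = \text{False} \to \text{True} = \text{True}
(((U \oplus P) \leftrightarrow (R \oplus P)) \oplus U) \oplus (((R \oplus U) \oplus R) \to ((R \leftrightarrow U) \lor P)) = \text{True} \oplus \text{True} = \text{False}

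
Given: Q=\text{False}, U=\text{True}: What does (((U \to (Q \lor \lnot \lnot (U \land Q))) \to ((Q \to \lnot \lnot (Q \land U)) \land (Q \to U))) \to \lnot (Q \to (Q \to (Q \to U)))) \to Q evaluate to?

\text{True}

Substituting Q=\text{False}, U=\text{True}:
U \land Q = \text{True} \land \text{False} = \text{False}
\lnot (U \land Q) = \lnot \text{False} = \text{True}
\lnot \lnot (U \land Q) = \lnot \text{True} = \text{False}
Q \lor \lnot \lnot (U \land Q) = \text{False} \lor \text{False} = \text{False}
U \to (Q \lor \lnot \lnot (U \land Q)) = \text{True} \to \text{False} = \text{False}
Q \land U = \text{False} \land \text{True} = \text{False}
\lnot (Q \land U) = \lnot \text{False} = \text{True}
\lnot \lnot (Q \land U) = \lnot \text{True} = \text{False}
Q \to \lnot \lnot (Q \land U) = \text{False} \to \text{False} = \text{True}
Q \to U = \text{False} \to \text{True} = \text{True}
(Q \to \lnot \lnot (Q \land U)) \land (Q \to U) = \text{True} \land \text{True} = \text{True}
(U \to (Q \lor \lnot \lnot (U \land Q))) \to ((Q \to \lnot \lnot (Q \land U)) \land (Q \to U)) = \text{False} \to \text{True} = \text{True}
Q \to U = \text{False} \to \text{True} = \text{True}
Q \to (Q \to U) = \text{False} \to \text{True} = \text{True}
Q \to (Q \to (Q \to U)) = \text{False} \to \text{True} = \text{True}
\lnot (Q \to (Q \to (Q \to U))) = \lnot \text{True} = \text{False}
((U \to (Q \lor \lnot \lnot (U \land Q))) \to ((Q \to \lnot \lnot (Q \land U)) \land (Q \to U))) \to \lnot (Q \to (Q \to (Q \to U))) = \text{True} \to \text{False} = \text{False}
(((U \to (Q \lor \lnot \lnot (U \land Q))) \to ((Q \to \lnot \lnot (Q \land U)) \land (Q \to U))) \to \lnot (Q \to (Q \to (Q \to U)))) \to Q = \text{False} \to \text{False} = \text{True}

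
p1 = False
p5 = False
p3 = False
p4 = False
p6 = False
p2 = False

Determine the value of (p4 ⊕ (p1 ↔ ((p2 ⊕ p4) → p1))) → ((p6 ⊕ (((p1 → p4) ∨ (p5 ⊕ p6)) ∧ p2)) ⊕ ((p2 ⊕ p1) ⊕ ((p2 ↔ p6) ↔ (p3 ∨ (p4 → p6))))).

p2 ⊕ p4 = False ⊕ False = False
(p2 ⊕ p4) → p1 = False → False = True
p1 ↔ ((p2 ⊕ p4) → p1) = False ↔ True = False
p4 ⊕ (p1 ↔ ((p2 ⊕ p4) → p1)) = False ⊕ False = False
p1 → p4 = False → False = True
p5 ⊕ p6 = False ⊕ False = False
(p1 → p4) ∨ (p5 ⊕ p6) = True ∨ False = True
((p1 → p4) ∨ (p5 ⊕ p6)) ∧ p2 = True ∧ False = False
p6 ⊕ (((p1 → p4) ∨ (p5 ⊕ p6)) ∧ p2) = False ⊕ False = False
p2 ⊕ p1 = False ⊕ False = False
p2 ↔ p6 = False ↔ False = True
p4 → p6 = False → False = True
p3 ∨ (p4 → p6) = False ∨ True = True
(p2 ↔ p6) ↔ (p3 ∨ (p4 → p6)) = True ↔ True = True
(p2 ⊕ p1) ⊕ ((p2 ↔ p6) ↔ (p3 ∨ (p4 → p6))) = False ⊕ True = True
(p6 ⊕ (((p1 → p4) ∨ (p5 ⊕ p6)) ∧ p2)) ⊕ ((p2 ⊕ p1) ⊕ ((p2 ↔ p6) ↔ (p3 ∨ (p4 → p6)))) = False ⊕ True = True
(p4 ⊕ (p1 ↔ ((p2 ⊕ p4) → p1))) → ((p6 ⊕ (((p1 → p4) ∨ (p5 ⊕ p6)) ∧ p2)) ⊕ ((p2 ⊕ p1) ⊕ ((p2 ↔ p6) ↔ (p3 ∨ (p4 → p6))))) = False → True = True

True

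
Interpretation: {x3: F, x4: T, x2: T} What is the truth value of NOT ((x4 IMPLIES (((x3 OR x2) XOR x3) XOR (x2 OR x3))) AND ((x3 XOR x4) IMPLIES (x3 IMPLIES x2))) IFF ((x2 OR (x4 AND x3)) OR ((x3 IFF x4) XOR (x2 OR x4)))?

x3 OR x2 = F OR T = T
(x3 OR x2) XOR x3 = T XOR F = T
x2 OR x3 = T OR F = T
((x3 OR x2) XOR x3) XOR (x2 OR x3) = T XOR T = F
x4 IMPLIES (((x3 OR x2) XOR x3) XOR (x2 OR x3)) = T IMPLIES F = F
x3 XOR x4 = F XOR T = T
x3 IMPLIES x2 = F IMPLIES T = T
(x3 XOR x4) IMPLIES (x3 IMPLIES x2) = T IMPLIES T = T
(x4 IMPLIES (((x3 OR x2) XOR x3) XOR (x2 OR x3))) AND ((x3 XOR x4) IMPLIES (x3 IMPLIES x2)) = F AND T = F
NOT ((x4 IMPLIES (((x3 OR x2) XOR x3) XOR (x2 OR x3))) AND ((x3 XOR x4) IMPLIES (x3 IMPLIES x2))) = NOT F = T
x4 AND x3 = T AND F = F
x2 OR (x4 AND x3) = T OR F = T
x3 IFF x4 = F IFF T = F
x2 OR x4 = T OR T = T
(x3 IFF x4) XOR (x2 OR x4) = F XOR T = T
(x2 OR (x4 AND x3)) OR ((x3 IFF x4) XOR (x2 OR x4)) = T OR T = T
NOT ((x4 IMPLIES (((x3 OR x2) XOR x3) XOR (x2 OR x3))) AND ((x3 XOR x4) IMPLIES (x3 IMPLIES x2))) IFF ((x2 OR (x4 AND x3)) OR ((x3 IFF x4) XOR (x2 OR x4))) = T IFF T = T

T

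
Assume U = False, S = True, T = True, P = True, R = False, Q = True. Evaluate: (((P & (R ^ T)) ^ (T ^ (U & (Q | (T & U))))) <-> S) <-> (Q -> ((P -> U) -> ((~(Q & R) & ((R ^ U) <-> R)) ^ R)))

False

R ^ T = False ^ True = True
P & (R ^ T) = True & True = True
T & U = True & False = False
Q | (T & U) = True | False = True
U & (Q | (T & U)) = False & True = False
T ^ (U & (Q | (T & U))) = True ^ False = True
(P & (R ^ T)) ^ (T ^ (U & (Q | (T & U)))) = True ^ True = False
((P & (R ^ T)) ^ (T ^ (U & (Q | (T & U))))) <-> S = False <-> True = False
P -> U = True -> False = False
Q & R = True & False = False
~(Q & R) = ~False = True
R ^ U = False ^ False = False
(R ^ U) <-> R = False <-> False = True
~(Q & R) & ((R ^ U) <-> R) = True & True = True
(~(Q & R) & ((R ^ U) <-> R)) ^ R = True ^ False = True
(P -> U) -> ((~(Q & R) & ((R ^ U) <-> R)) ^ R) = False -> True = True
Q -> ((P -> U) -> ((~(Q & R) & ((R ^ U) <-> R)) ^ R)) = True -> True = True
(((P & (R ^ T)) ^ (T ^ (U & (Q | (T & U))))) <-> S) <-> (Q -> ((P -> U) -> ((~(Q & R) & ((R ^ U) <-> R)) ^ R))) = False <-> True = False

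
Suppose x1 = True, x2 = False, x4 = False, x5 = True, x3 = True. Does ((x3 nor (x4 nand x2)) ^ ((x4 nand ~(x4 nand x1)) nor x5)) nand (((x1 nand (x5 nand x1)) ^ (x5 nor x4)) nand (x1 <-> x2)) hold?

True

x4 nand x2 = False nand False = True
x3 nor (x4 nand x2) = True nor True = False
x4 nand x1 = False nand True = True
~(x4 nand x1) = ~True = False
x4 nand ~(x4 nand x1) = False nand False = True
(x4 nand ~(x4 nand x1)) nor x5 = True nor True = False
(x3 nor (x4 nand x2)) ^ ((x4 nand ~(x4 nand x1)) nor x5) = False ^ False = False
x5 nand x1 = True nand True = False
x1 nand (x5 nand x1) = True nand False = True
x5 nor x4 = True nor False = False
(x1 nand (x5 nand x1)) ^ (x5 nor x4) = True ^ False = True
x1 <-> x2 = True <-> False = False
((x1 nand (x5 nand x1)) ^ (x5 nor x4)) nand (x1 <-> x2) = True nand False = True
((x3 nor (x4 nand x2)) ^ ((x4 nand ~(x4 nand x1)) nor x5)) nand (((x1 nand (x5 nand x1)) ^ (x5 nor x4)) nand (x1 <-> x2)) = False nand True = True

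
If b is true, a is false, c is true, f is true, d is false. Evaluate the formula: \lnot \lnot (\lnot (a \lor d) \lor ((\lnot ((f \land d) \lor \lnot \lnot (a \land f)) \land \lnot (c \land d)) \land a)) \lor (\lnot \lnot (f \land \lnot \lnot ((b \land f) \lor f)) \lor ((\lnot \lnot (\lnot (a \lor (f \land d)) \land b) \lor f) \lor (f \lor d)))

a \lor d = F \lor F = F
\lnot (a \lor d) = \lnot F = T
f \land d = T \land F = F
a \land f = F \land T = F
\lnot (a \land f) = \lnot F = T
\lnot \lnot (a \land f) = \lnot T = F
(f \land d) \lor \lnot \lnot (a \land f) = F \lor F = F
\lnot ((f \land d) \lor \lnot \lnot (a \land f)) = \lnot F = T
c \land d = T \land F = F
\lnot (c \land d) = \lnot F = T
\lnot ((f \land d) \lor \lnot \lnot (a \land f)) \land \lnot (c \land d) = T \land T = T
(\lnot ((f \land d) \lor \lnot \lnot (a \land f)) \land \lnot (c \land d)) \land a = T \land F = F
\lnot (a \lor d) \lor ((\lnot ((f \land d) \lor \lnot \lnot (a \land f)) \land \lnot (c \land d)) \land a) = T \lor F = T
\lnot (\lnot (a \lor d) \lor ((\lnot ((f \land d) \lor \lnot \lnot (a \land f)) \land \lnot (c \land d)) \land a)) = \lnot T = F
\lnot \lnot (\lnot (a \lor d) \lor ((\lnot ((f \land d) \lor \lnot \lnot (a \land f)) \land \lnot (c \land d)) \land a)) = \lnot F = T
b \land f = T \land T = T
(b \land f) \lor f = T \lor T = T
\lnot ((b \land f) \lor f) = \lnot T = F
\lnot \lnot ((b \land f) \lor f) = \lnot F = T
f \land \lnot \lnot ((b \land f) \lor f) = T \land T = T
\lnot (f \land \lnot \lnot ((b \land f) \lor f)) = \lnot T = F
\lnot \lnot (f \land \lnot \lnot ((b \land f) \lor f)) = \lnot F = T
f \land d = T \land F = F
a \lor (f \land d) = F \lor F = F
\lnot (a \lor (f \land d)) = \lnot F = T
\lnot (a \lor (f \land d)) \land b = T \land T = T
\lnot (\lnot (a \lor (f \land d)) \land b) = \lnot T = F
\lnot \lnot (\lnot (a \lor (f \land d)) \land b) = \lnot F = T
\lnot \lnot (\lnot (a \lor (f \land d)) \land b) \lor f = T \lor T = T
f \lor d = T \lor F = T
(\lnot \lnot (\lnot (a \lor (f \land d)) \land b) \lor f) \lor (f \lor d) = T \lor T = T
\lnot \lnot (f \land \lnot \lnot ((b \land f) \lor f)) \lor ((\lnot \lnot (\lnot (a \lor (f \land d)) \land b) \lor f) \lor (f \lor d)) = T \lor T = T
\lnot \lnot (\lnot (a \lor d) \lor ((\lnot ((f \land d) \lor \lnot \lnot (a \land f)) \land \lnot (c \land d)) \land a)) \lor (\lnot \lnot (f \land \lnot \lnot ((b \land f) \lor f)) \lor ((\lnot \lnot (\lnot (a \lor (f \land d)) \land b) \lor f) \lor (f \lor d))) = T \lor T = T

T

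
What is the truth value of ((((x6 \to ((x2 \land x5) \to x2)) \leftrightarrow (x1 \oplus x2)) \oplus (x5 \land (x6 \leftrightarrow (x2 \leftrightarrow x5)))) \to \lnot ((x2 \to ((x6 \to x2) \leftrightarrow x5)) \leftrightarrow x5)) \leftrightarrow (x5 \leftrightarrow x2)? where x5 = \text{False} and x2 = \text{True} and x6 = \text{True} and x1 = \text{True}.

\text{False}

x2 \land x5 = \text{True} \land \text{False} = \text{False}
(x2 \land x5) \to x2 = \text{False} \to \text{True} = \text{True}
x6 \to ((x2 \land x5) \to x2) = \text{True} \to \text{True} = \text{True}
x1 \oplus x2 = \text{True} \oplus \text{True} = \text{False}
(x6 \to ((x2 \land x5) \to x2)) \leftrightarrow (x1 \oplus x2) = \text{True} \leftrightarrow \text{False} = \text{False}
x2 \leftrightarrow x5 = \text{True} \leftrightarrow \text{False} = \text{False}
x6 \leftrightarrow (x2 \leftrightarrow x5) = \text{True} \leftrightarrow \text{False} = \text{False}
x5 \land (x6 \leftrightarrow (x2 \leftrightarrow x5)) = \text{False} \land \text{False} = \text{False}
((x6 \to ((x2 \land x5) \to x2)) \leftrightarrow (x1 \oplus x2)) \oplus (x5 \land (x6 \leftrightarrow (x2 \leftrightarrow x5))) = \text{False} \oplus \text{False} = \text{False}
x6 \to x2 = \text{True} \to \text{True} = \text{True}
(x6 \to x2) \leftrightarrow x5 = \text{True} \leftrightarrow \text{False} = \text{False}
x2 \to ((x6 \to x2) \leftrightarrow x5) = \text{True} \to \text{False} = \text{False}
(x2 \to ((x6 \to x2) \leftrightarrow x5)) \leftrightarrow x5 = \text{False} \leftrightarrow \text{False} = \text{True}
\lnot ((x2 \to ((x6 \to x2) \leftrightarrow x5)) \leftrightarrow x5) = \lnot \text{True} = \text{False}
(((x6 \to ((x2 \land x5) \to x2)) \leftrightarrow (x1 \oplus x2)) \oplus (x5 \land (x6 \leftrightarrow (x2 \leftrightarrow x5)))) \to \lnot ((x2 \to ((x6 \to x2) \leftrightarrow x5)) \leftrightarrow x5) = \text{False} \to \text{False} = \text{True}
x5 \leftrightarrow x2 = \text{False} \leftrightarrow \text{True} = \text{False}
((((x6 \to ((x2 \land x5) \to x2)) \leftrightarrow (x1 \oplus x2)) \oplus (x5 \land (x6 \leftrightarrow (x2 \leftrightarrow x5)))) \to \lnot ((x2 \to ((x6 \to x2) \leftrightarrow x5)) \leftrightarrow x5)) \leftrightarrow (x5 \leftrightarrow x2) = \text{True} \leftrightarrow \text{False} = \text{False}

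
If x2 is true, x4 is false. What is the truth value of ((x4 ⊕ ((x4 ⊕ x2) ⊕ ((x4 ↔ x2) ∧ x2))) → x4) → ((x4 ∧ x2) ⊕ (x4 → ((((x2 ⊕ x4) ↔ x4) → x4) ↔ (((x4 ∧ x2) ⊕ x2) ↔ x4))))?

True

Substituting x2=True, x4=False:
x4 ⊕ x2 = False ⊕ True = True
x4 ↔ x2 = False ↔ True = False
(x4 ↔ x2) ∧ x2 = False ∧ True = False
(x4 ⊕ x2) ⊕ ((x4 ↔ x2) ∧ x2) = True ⊕ False = True
x4 ⊕ ((x4 ⊕ x2) ⊕ ((x4 ↔ x2) ∧ x2)) = False ⊕ True = True
(x4 ⊕ ((x4 ⊕ x2) ⊕ ((x4 ↔ x2) ∧ x2))) → x4 = True → False = False
x4 ∧ x2 = False ∧ True = False
x2 ⊕ x4 = True ⊕ False = True
(x2 ⊕ x4) ↔ x4 = True ↔ False = False
((x2 ⊕ x4) ↔ x4) → x4 = False → False = True
x4 ∧ x2 = False ∧ True = False
(x4 ∧ x2) ⊕ x2 = False ⊕ True = True
((x4 ∧ x2) ⊕ x2) ↔ x4 = True ↔ False = False
(((x2 ⊕ x4) ↔ x4) → x4) ↔ (((x4 ∧ x2) ⊕ x2) ↔ x4) = True ↔ False = False
x4 → ((((x2 ⊕ x4) ↔ x4) → x4) ↔ (((x4 ∧ x2) ⊕ x2) ↔ x4)) = False → False = True
(x4 ∧ x2) ⊕ (x4 → ((((x2 ⊕ x4) ↔ x4) → x4) ↔ (((x4 ∧ x2) ⊕ x2) ↔ x4))) = False ⊕ True = True
((x4 ⊕ ((x4 ⊕ x2) ⊕ ((x4 ↔ x2) ∧ x2))) → x4) → ((x4 ∧ x2) ⊕ (x4 → ((((x2 ⊕ x4) ↔ x4) → x4) ↔ (((x4 ∧ x2) ⊕ x2) ↔ x4)))) = False → True = True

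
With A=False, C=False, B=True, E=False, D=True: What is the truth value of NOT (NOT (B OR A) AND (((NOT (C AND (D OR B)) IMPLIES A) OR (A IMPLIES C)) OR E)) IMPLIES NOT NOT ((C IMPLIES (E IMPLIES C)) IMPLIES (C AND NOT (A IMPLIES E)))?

B OR A = True OR False = True
NOT (B OR A) = NOT True = False
D OR B = True OR True = True
C AND (D OR B) = False AND True = False
NOT (C AND (D OR B)) = NOT False = True
NOT (C AND (D OR B)) IMPLIES A = True IMPLIES False = False
A IMPLIES C = False IMPLIES False = True
(NOT (C AND (D OR B)) IMPLIES A) OR (A IMPLIES C) = False OR True = True
((NOT (C AND (D OR B)) IMPLIES A) OR (A IMPLIES C)) OR E = True OR False = True
NOT (B OR A) AND (((NOT (C AND (D OR B)) IMPLIES A) OR (A IMPLIES C)) OR E) = False AND True = False
NOT (NOT (B OR A) AND (((NOT (C AND (D OR B)) IMPLIES A) OR (A IMPLIES C)) OR E)) = NOT False = True
E IMPLIES C = False IMPLIES False = True
C IMPLIES (E IMPLIES C) = False IMPLIES True = True
A IMPLIES E = False IMPLIES False = True
NOT (A IMPLIES E) = NOT True = False
C AND NOT (A IMPLIES E) = False AND False = False
(C IMPLIES (E IMPLIES C)) IMPLIES (C AND NOT (A IMPLIES E)) = True IMPLIES False = False
NOT ((C IMPLIES (E IMPLIES C)) IMPLIES (C AND NOT (A IMPLIES E))) = NOT False = True
NOT NOT ((C IMPLIES (E IMPLIES C)) IMPLIES (C AND NOT (A IMPLIES E))) = NOT True = False
NOT (NOT (B OR A) AND (((NOT (C AND (D OR B)) IMPLIES A) OR (A IMPLIES C)) OR E)) IMPLIES NOT NOT ((C IMPLIES (E IMPLIES C)) IMPLIES (C AND NOT (A IMPLIES E))) = True IMPLIES False = False

False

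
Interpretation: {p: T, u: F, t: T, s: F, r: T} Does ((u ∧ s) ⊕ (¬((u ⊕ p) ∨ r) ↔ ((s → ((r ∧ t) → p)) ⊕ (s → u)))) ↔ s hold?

Substituting p=T, u=F, t=T, s=F, r=T:
u ∧ s = F ∧ F = F
u ⊕ p = F ⊕ T = T
(u ⊕ p) ∨ r = T ∨ T = T
¬((u ⊕ p) ∨ r) = ¬T = F
r ∧ t = T ∧ T = T
(r ∧ t) → p = T → T = T
s → ((r ∧ t) → p) = F → T = T
s → u = F → F = T
(s → ((r ∧ t) → p)) ⊕ (s → u) = T ⊕ T = F
¬((u ⊕ p) ∨ r) ↔ ((s → ((r ∧ t) → p)) ⊕ (s → u)) = F ↔ F = T
(u ∧ s) ⊕ (¬((u ⊕ p) ∨ r) ↔ ((s → ((r ∧ t) → p)) ⊕ (s → u))) = F ⊕ T = T
((u ∧ s) ⊕ (¬((u ⊕ p) ∨ r) ↔ ((s → ((r ∧ t) → p)) ⊕ (s → u)))) ↔ s = T ↔ F = F

F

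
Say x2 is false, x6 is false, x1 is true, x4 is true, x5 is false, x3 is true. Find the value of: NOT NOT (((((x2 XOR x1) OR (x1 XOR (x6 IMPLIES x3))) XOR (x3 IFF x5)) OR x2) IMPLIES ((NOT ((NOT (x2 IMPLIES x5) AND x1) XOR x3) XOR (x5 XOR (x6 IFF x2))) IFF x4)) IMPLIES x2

x2 XOR x1 = False XOR True = True
x6 IMPLIES x3 = False IMPLIES True = True
x1 XOR (x6 IMPLIES x3) = True XOR True = False
(x2 XOR x1) OR (x1 XOR (x6 IMPLIES x3)) = True OR False = True
x3 IFF x5 = True IFF False = False
((x2 XOR x1) OR (x1 XOR (x6 IMPLIES x3))) XOR (x3 IFF x5) = True XOR False = True
(((x2 XOR x1) OR (x1 XOR (x6 IMPLIES x3))) XOR (x3 IFF x5)) OR x2 = True OR False = True
x2 IMPLIES x5 = False IMPLIES False = True
NOT (x2 IMPLIES x5) = NOT True = False
NOT (x2 IMPLIES x5) AND x1 = False AND True = False
(NOT (x2 IMPLIES x5) AND x1) XOR x3 = False XOR True = True
NOT ((NOT (x2 IMPLIES x5) AND x1) XOR x3) = NOT True = False
x6 IFF x2 = False IFF False = True
x5 XOR (x6 IFF x2) = False XOR True = True
NOT ((NOT (x2 IMPLIES x5) AND x1) XOR x3) XOR (x5 XOR (x6 IFF x2)) = False XOR True = True
(NOT ((NOT (x2 IMPLIES x5) AND x1) XOR x3) XOR (x5 XOR (x6 IFF x2))) IFF x4 = True IFF True = True
((((x2 XOR x1) OR (x1 XOR (x6 IMPLIES x3))) XOR (x3 IFF x5)) OR x2) IMPLIES ((NOT ((NOT (x2 IMPLIES x5) AND x1) XOR x3) XOR (x5 XOR (x6 IFF x2))) IFF x4) = True IMPLIES True = True
NOT (((((x2 XOR x1) OR (x1 XOR (x6 IMPLIES x3))) XOR (x3 IFF x5)) OR x2) IMPLIES ((NOT ((NOT (x2 IMPLIES x5) AND x1) XOR x3) XOR (x5 XOR (x6 IFF x2))) IFF x4)) = NOT True = False
NOT NOT (((((x2 XOR x1) OR (x1 XOR (x6 IMPLIES x3))) XOR (x3 IFF x5)) OR x2) IMPLIES ((NOT ((NOT (x2 IMPLIES x5) AND x1) XOR x3) XOR (x5 XOR (x6 IFF x2))) IFF x4)) = NOT False = True
NOT NOT (((((x2 XOR x1) OR (x1 XOR (x6 IMPLIES x3))) XOR (x3 IFF x5)) OR x2) IMPLIES ((NOT ((NOT (x2 IMPLIES x5) AND x1) XOR x3) XOR (x5 XOR (x6 IFF x2))) IFF x4)) IMPLIES x2 = True IMPLIES False = False

False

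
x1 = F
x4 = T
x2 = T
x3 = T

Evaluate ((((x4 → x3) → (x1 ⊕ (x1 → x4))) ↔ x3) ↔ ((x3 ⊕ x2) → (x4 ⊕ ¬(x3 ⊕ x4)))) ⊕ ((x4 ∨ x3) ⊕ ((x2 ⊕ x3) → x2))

T

Substituting x1=F, x4=T, x2=T, x3=T:
x4 → x3 = T → T = T
x1 → x4 = F → T = T
x1 ⊕ (x1 → x4) = F ⊕ T = T
(x4 → x3) → (x1 ⊕ (x1 → x4)) = T → T = T
((x4 → x3) → (x1 ⊕ (x1 → x4))) ↔ x3 = T ↔ T = T
x3 ⊕ x2 = T ⊕ T = F
x3 ⊕ x4 = T ⊕ T = F
¬(x3 ⊕ x4) = ¬F = T
x4 ⊕ ¬(x3 ⊕ x4) = T ⊕ T = F
(x3 ⊕ x2) → (x4 ⊕ ¬(x3 ⊕ x4)) = F → F = T
(((x4 → x3) → (x1 ⊕ (x1 → x4))) ↔ x3) ↔ ((x3 ⊕ x2) → (x4 ⊕ ¬(x3 ⊕ x4))) = T ↔ T = T
x4 ∨ x3 = T ∨ T = T
x2 ⊕ x3 = T ⊕ T = F
(x2 ⊕ x3) → x2 = F → T = T
(x4 ∨ x3) ⊕ ((x2 ⊕ x3) → x2) = T ⊕ T = F
((((x4 → x3) → (x1 ⊕ (x1 → x4))) ↔ x3) ↔ ((x3 ⊕ x2) → (x4 ⊕ ¬(x3 ⊕ x4)))) ⊕ ((x4 ∨ x3) ⊕ ((x2 ⊕ x3) → x2)) = T ⊕ F = T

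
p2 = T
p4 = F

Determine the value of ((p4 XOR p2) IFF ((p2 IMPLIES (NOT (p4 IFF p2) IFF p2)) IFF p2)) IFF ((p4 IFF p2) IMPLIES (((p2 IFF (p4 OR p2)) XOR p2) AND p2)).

T

p4 XOR p2 = F XOR T = T
p4 IFF p2 = F IFF T = F
NOT (p4 IFF p2) = NOT F = T
NOT (p4 IFF p2) IFF p2 = T IFF T = T
p2 IMPLIES (NOT (p4 IFF p2) IFF p2) = T IMPLIES T = T
(p2 IMPLIES (NOT (p4 IFF p2) IFF p2)) IFF p2 = T IFF T = T
(p4 XOR p2) IFF ((p2 IMPLIES (NOT (p4 IFF p2) IFF p2)) IFF p2) = T IFF T = T
p4 IFF p2 = F IFF T = F
p4 OR p2 = F OR T = T
p2 IFF (p4 OR p2) = T IFF T = T
(p2 IFF (p4 OR p2)) XOR p2 = T XOR T = F
((p2 IFF (p4 OR p2)) XOR p2) AND p2 = F AND T = F
(p4 IFF p2) IMPLIES (((p2 IFF (p4 OR p2)) XOR p2) AND p2) = F IMPLIES F = T
((p4 XOR p2) IFF ((p2 IMPLIES (NOT (p4 IFF p2) IFF p2)) IFF p2)) IFF ((p4 IFF p2) IMPLIES (((p2 IFF (p4 OR p2)) XOR p2) AND p2)) = T IFF T = T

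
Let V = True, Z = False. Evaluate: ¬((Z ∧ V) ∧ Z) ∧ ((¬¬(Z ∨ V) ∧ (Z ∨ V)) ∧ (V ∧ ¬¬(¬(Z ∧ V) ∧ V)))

Substituting V=True, Z=False:
Z ∧ V = False ∧ True = False
(Z ∧ V) ∧ Z = False ∧ False = False
¬((Z ∧ V) ∧ Z) = ¬False = True
Z ∨ V = False ∨ True = True
¬(Z ∨ V) = ¬True = False
¬¬(Z ∨ V) = ¬False = True
Z ∨ V = False ∨ True = True
¬¬(Z ∨ V) ∧ (Z ∨ V) = True ∧ True = True
Z ∧ V = False ∧ True = False
¬(Z ∧ V) = ¬False = True
¬(Z ∧ V) ∧ V = True ∧ True = True
¬(¬(Z ∧ V) ∧ V) = ¬True = False
¬¬(¬(Z ∧ V) ∧ V) = ¬False = True
V ∧ ¬¬(¬(Z ∧ V) ∧ V) = True ∧ True = True
(¬¬(Z ∨ V) ∧ (Z ∨ V)) ∧ (V ∧ ¬¬(¬(Z ∧ V) ∧ V)) = True ∧ True = True
¬((Z ∧ V) ∧ Z) ∧ ((¬¬(Z ∨ V) ∧ (Z ∨ V)) ∧ (V ∧ ¬¬(¬(Z ∧ V) ∧ V))) = True ∧ True = True

True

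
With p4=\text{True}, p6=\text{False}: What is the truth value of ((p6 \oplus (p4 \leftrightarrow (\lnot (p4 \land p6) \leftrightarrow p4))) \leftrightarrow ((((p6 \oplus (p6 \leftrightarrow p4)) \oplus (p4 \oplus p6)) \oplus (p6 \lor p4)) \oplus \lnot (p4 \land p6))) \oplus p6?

\text{True}

p4 \land p6 = \text{True} \land \text{False} = \text{False}
\lnot (p4 \land p6) = \lnot \text{False} = \text{True}
\lnot (p4 \land p6) \leftrightarrow p4 = \text{True} \leftrightarrow \text{True} = \text{True}
p4 \leftrightarrow (\lnot (p4 \land p6) \leftrightarrow p4) = \text{True} \leftrightarrow \text{True} = \text{True}
p6 \oplus (p4 \leftrightarrow (\lnot (p4 \land p6) \leftrightarrow p4)) = \text{False} \oplus \text{True} = \text{True}
p6 \leftrightarrow p4 = \text{False} \leftrightarrow \text{True} = \text{False}
p6 \oplus (p6 \leftrightarrow p4) = \text{False} \oplus \text{False} = \text{False}
p4 \oplus p6 = \text{True} \oplus \text{False} = \text{True}
(p6 \oplus (p6 \leftrightarrow p4)) \oplus (p4 \oplus p6) = \text{False} \oplus \text{True} = \text{True}
p6 \lor p4 = \text{False} \lor \text{True} = \text{True}
((p6 \oplus (p6 \leftrightarrow p4)) \oplus (p4 \oplus p6)) \oplus (p6 \lor p4) = \text{True} \oplus \text{True} = \text{False}
p4 \land p6 = \text{True} \land \text{False} = \text{False}
\lnot (p4 \land p6) = \lnot \text{False} = \text{True}
(((p6 \oplus (p6 \leftrightarrow p4)) \oplus (p4 \oplus p6)) \oplus (p6 \lor p4)) \oplus \lnot (p4 \land p6) = \text{False} \oplus \text{True} = \text{True}
(p6 \oplus (p4 \leftrightarrow (\lnot (p4 \land p6) \leftrightarrow p4))) \leftrightarrow ((((p6 \oplus (p6 \leftrightarrow p4)) \oplus (p4 \oplus p6)) \oplus (p6 \lor p4)) \oplus \lnot (p4 \land p6)) = \text{True} \leftrightarrow \text{True} = \text{True}
((p6 \oplus (p4 \leftrightarrow (\lnot (p4 \land p6) \leftrightarrow p4))) \leftrightarrow ((((p6 \oplus (p6 \leftrightarrow p4)) \oplus (p4 \oplus p6)) \oplus (p6 \lor p4)) \oplus \lnot (p4 \land p6))) \oplus p6 = \text{True} \oplus \text{False} = \text{True}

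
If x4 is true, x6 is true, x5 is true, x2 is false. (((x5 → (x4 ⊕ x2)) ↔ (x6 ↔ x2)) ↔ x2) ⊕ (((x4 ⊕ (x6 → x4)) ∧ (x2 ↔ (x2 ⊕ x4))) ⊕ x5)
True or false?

False

x4 ⊕ x2 = True ⊕ False = True
x5 → (x4 ⊕ x2) = True → True = True
x6 ↔ x2 = True ↔ False = False
(x5 → (x4 ⊕ x2)) ↔ (x6 ↔ x2) = True ↔ False = False
((x5 → (x4 ⊕ x2)) ↔ (x6 ↔ x2)) ↔ x2 = False ↔ False = True
x6 → x4 = True → True = True
x4 ⊕ (x6 → x4) = True ⊕ True = False
x2 ⊕ x4 = False ⊕ True = True
x2 ↔ (x2 ⊕ x4) = False ↔ True = False
(x4 ⊕ (x6 → x4)) ∧ (x2 ↔ (x2 ⊕ x4)) = False ∧ False = False
((x4 ⊕ (x6 → x4)) ∧ (x2 ↔ (x2 ⊕ x4))) ⊕ x5 = False ⊕ True = True
(((x5 → (x4 ⊕ x2)) ↔ (x6 ↔ x2)) ↔ x2) ⊕ (((x4 ⊕ (x6 → x4)) ∧ (x2 ↔ (x2 ⊕ x4))) ⊕ x5) = True ⊕ True = False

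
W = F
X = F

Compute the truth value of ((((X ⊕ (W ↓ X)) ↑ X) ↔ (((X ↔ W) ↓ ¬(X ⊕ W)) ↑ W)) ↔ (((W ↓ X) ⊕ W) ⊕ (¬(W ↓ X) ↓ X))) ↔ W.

T

W ↓ X = F ↓ F = T
X ⊕ (W ↓ X) = F ⊕ T = T
(X ⊕ (W ↓ X)) ↑ X = T ↑ F = T
X ↔ W = F ↔ F = T
X ⊕ W = F ⊕ F = F
¬(X ⊕ W) = ¬F = T
(X ↔ W) ↓ ¬(X ⊕ W) = T ↓ T = F
((X ↔ W) ↓ ¬(X ⊕ W)) ↑ W = F ↑ F = T
((X ⊕ (W ↓ X)) ↑ X) ↔ (((X ↔ W) ↓ ¬(X ⊕ W)) ↑ W) = T ↔ T = T
W ↓ X = F ↓ F = T
(W ↓ X) ⊕ W = T ⊕ F = T
W ↓ X = F ↓ F = T
¬(W ↓ X) = ¬T = F
¬(W ↓ X) ↓ X = F ↓ F = T
((W ↓ X) ⊕ W) ⊕ (¬(W ↓ X) ↓ X) = T ⊕ T = F
(((X ⊕ (W ↓ X)) ↑ X) ↔ (((X ↔ W) ↓ ¬(X ⊕ W)) ↑ W)) ↔ (((W ↓ X) ⊕ W) ⊕ (¬(W ↓ X) ↓ X)) = T ↔ F = F
((((X ⊕ (W ↓ X)) ↑ X) ↔ (((X ↔ W) ↓ ¬(X ⊕ W)) ↑ W)) ↔ (((W ↓ X) ⊕ W) ⊕ (¬(W ↓ X) ↓ X))) ↔ W = F ↔ F = T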